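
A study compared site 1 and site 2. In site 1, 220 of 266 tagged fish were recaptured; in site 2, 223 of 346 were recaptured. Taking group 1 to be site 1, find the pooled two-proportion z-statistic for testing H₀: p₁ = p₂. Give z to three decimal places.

p̂₁ = 220/266 = 0.82707, p̂₂ = 223/346 = 0.64451.
Pooled p̂ = (220+223)/(266+346) = 443/612 = 0.72386.
SE = √[p̂(1−p̂)(1/n₁+1/n₂)] = √[0.72386·0.27614·(1/266+1/346)] ≈ 0.036458.
z = 0.18256/0.036458 = 5.007.

z = 5.007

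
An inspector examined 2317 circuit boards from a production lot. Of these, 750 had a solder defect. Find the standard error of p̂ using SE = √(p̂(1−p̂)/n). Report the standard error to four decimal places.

SE = 0.0097

Sample proportion p̂ = 750/2317 = 0.32369.
p̂(1−p̂) = 0.218915.
Dividing by n and taking the root: √0.000094482 = 0.0097.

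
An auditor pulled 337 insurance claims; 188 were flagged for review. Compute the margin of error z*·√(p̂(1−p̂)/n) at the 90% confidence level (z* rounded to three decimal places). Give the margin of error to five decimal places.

ME = 0.04450

Sample proportion p̂ = 188/337 = 0.55786.
Standard error of p̂: √(0.246652/337) = √0.000731904 = 0.027054.
For 90% confidence, z* = 1.645.
So ME = 0.04450.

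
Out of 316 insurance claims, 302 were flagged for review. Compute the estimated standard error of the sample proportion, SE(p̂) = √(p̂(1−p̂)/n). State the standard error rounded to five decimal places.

SE = 0.01158

The sample proportion is 302/316 = 0.95570.
p̂(1−p̂) = 0.95570·0.04430 = 0.042338.
SE = √(0.042338/316) = √0.000133981 = 0.01158.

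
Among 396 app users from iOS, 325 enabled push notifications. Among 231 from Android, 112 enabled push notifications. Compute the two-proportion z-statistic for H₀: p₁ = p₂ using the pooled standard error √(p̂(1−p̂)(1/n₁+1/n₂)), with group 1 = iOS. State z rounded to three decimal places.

z = 8.827

p̂₁ = 325/396 = 0.82071, p̂₂ = 112/231 = 0.48485.
Pooling: p̂ = 437/627 = 0.69697.
Pooled SE = √[0.2112029·0.00685426] ≈ 0.038048.
z = (p̂₁ − p̂₂)/SE = (0.82071 − 0.48485)/0.038048 = 0.33586/0.038048 = 8.827.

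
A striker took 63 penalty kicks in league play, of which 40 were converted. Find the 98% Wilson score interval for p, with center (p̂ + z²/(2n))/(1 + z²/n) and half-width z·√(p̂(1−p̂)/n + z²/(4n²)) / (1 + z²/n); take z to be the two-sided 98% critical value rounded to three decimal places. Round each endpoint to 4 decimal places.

p̂ = 40/63 = 0.63492; z = 2.326, so z² = 5.410276.
Denominator 1 + z²/n = 1 + 5.410276/63 = 1.085877.
Adjusted center: (0.63492 + z²/(2n))/1.085877 = 0.62425.
Radicand: p̂(1−p̂)/n + z²/(4n²) = 0.003679308 + 0.000340783 = 0.004020091.
Half-width = z·√(radicand)/denom = 2.326·0.063404/1.085877 = 0.13581.
CI: 0.62425 ± 0.13581 = (0.4884, 0.7601).

(0.4884, 0.7601)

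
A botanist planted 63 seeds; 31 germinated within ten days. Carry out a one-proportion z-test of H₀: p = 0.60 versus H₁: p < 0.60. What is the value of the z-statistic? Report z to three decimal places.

z = -1.749

Sample proportion p̂ = 31/63 = 0.49206.
Null standard error: √(0.60·0.40/63) = √0.003809524 = 0.061721.
z = (0.49206 − 0.60)/0.061721 = -0.10794/0.061721 = -1.749.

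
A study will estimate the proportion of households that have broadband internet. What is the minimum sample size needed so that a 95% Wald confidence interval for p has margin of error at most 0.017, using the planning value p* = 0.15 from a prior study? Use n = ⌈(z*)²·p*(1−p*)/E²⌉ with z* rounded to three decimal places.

n = 1695

The 95% critical value is z* = 1.960.
p*(1−p*) = 0.1275.
Required n before rounding: 3.841600 × 0.1275 / 0.017² = 1694.824.
Rounding up, n = 1695.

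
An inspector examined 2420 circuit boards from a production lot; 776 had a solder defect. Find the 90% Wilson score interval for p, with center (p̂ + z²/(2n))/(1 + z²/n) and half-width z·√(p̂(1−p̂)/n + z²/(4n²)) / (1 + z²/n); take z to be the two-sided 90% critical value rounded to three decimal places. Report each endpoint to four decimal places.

p̂ = 776/2420 = 0.32066; z = 1.645, so z² = 2.706025.
1 + z²/n = 1.001118.
Adjusted center: (0.32066 + z²/(2n))/1.001118 = 0.32086.
Radicand: p̂(1−p̂)/n + z²/(4n²) = 0.000090016 + 0.000000116 = 0.000090132.
Half-width = z·√(radicand)/denom = 1.645·0.009494/1.001118 = 0.01560.
So the interval runs from 0.3053 to 0.3365.

(0.3053, 0.3365)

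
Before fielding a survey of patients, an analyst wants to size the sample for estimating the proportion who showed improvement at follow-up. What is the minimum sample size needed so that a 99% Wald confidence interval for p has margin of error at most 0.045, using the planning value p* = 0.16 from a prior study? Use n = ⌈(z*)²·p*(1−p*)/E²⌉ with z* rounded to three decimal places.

n = 441

The 99% critical value is z* = 2.576.
p*(1−p*) = 0.1344.
Required n before rounding: 6.635776 × 0.1344 / 0.045² = 440.419.
⌈440.419⌉ = 441.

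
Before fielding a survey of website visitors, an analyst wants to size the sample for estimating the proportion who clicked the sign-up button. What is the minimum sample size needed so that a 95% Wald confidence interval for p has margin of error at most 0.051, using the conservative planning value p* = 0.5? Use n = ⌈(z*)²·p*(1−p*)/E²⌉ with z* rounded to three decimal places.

z* = 1.960 at the 95% level.
p*(1−p*) = 0.2500.
Required n before rounding: 3.841600 × 0.2500 / 0.051² = 369.243.
⌈369.243⌉ = 370.

n = 370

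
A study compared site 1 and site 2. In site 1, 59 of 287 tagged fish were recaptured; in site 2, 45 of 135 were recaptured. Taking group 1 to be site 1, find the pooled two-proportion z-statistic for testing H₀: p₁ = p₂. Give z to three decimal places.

z = -2.841

p̂₁ = 59/287 = 0.20557, p̂₂ = 45/135 = 0.33333.
Pooling: p̂ = 104/422 = 0.24645.
Pooled SE = √[0.1857101·0.01089173] ≈ 0.044974.
z = -0.12776/0.044974 = -2.841.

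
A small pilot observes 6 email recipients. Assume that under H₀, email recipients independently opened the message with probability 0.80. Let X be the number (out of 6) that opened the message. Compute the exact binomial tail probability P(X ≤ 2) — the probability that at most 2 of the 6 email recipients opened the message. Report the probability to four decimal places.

P = 0.0170

X ~ Binomial(n=6, p=0.80).
P(X ≤ 2) = C(6,0)·0.80^0·0.20^6 + C(6,1)·0.80^1·0.20^5 + C(6,2)·0.80^2·0.20^4.
= 0.000064 + 0.001536 + 0.015360 = 0.0170.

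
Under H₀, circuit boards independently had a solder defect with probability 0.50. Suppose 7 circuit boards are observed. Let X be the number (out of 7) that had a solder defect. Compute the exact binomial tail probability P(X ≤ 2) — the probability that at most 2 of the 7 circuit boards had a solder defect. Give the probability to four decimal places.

X ~ Binomial(n=7, p=0.50).
P(X ≤ 2) = C(7,0)·0.50^0·0.50^7 + C(7,1)·0.50^1·0.50^6 + C(7,2)·0.50^2·0.50^5.
= 0.007812 + 0.054688 + 0.164062 = 0.2266.

P = 0.2266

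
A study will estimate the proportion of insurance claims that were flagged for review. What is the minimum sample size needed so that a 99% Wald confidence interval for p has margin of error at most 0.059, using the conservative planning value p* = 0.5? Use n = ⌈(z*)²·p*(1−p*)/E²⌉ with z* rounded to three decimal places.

For 99% confidence, z* = 2.576.
p*(1−p*) = 0.50·0.50 = 0.2500.
Required n before rounding: 6.635776 × 0.2500 / 0.059² = 476.571.
⌈476.571⌉ = 477.

n = 477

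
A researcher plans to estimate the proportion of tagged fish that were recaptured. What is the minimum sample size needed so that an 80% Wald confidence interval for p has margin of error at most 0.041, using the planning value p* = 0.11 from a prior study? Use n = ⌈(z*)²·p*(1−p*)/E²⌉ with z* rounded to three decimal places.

n = 96

The 80% critical value is z* = 1.282.
p*(1−p*) = 0.11·0.89 = 0.0979.
(z*)²·p*(1−p*)/E² = 1.643524·0.0979/0.001681 = 95.717.
⌈95.717⌉ = 96.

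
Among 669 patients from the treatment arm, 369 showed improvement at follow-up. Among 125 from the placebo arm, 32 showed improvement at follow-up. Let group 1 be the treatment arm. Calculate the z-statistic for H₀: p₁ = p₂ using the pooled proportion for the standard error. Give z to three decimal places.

Sample proportions: p̂₁ = 369/669 = 0.55157 and p̂₂ = 32/125 = 0.25600.
Pooled p̂ = (369+32)/(669+125) = 401/794 = 0.50504.
SE = √[p̂(1−p̂)(1/n₁+1/n₂)] = √[0.50504·0.49496·(1/669+1/125)] ≈ 0.048718.
z = (p̂₁ − p̂₂)/SE = (0.55157 − 0.25600)/0.048718 = 0.29557/0.048718 = 6.067.

z = 6.067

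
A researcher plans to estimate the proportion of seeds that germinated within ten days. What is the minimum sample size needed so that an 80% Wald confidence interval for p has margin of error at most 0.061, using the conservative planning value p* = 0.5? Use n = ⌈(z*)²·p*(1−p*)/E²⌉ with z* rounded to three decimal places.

n = 111

The 80% critical value is z* = 1.282.
p*(1−p*) = 0.50·0.50 = 0.2500.
(z*)²·p*(1−p*)/E² = 1.643524·0.2500/0.003721 = 110.422.
⌈110.422⌉ = 111.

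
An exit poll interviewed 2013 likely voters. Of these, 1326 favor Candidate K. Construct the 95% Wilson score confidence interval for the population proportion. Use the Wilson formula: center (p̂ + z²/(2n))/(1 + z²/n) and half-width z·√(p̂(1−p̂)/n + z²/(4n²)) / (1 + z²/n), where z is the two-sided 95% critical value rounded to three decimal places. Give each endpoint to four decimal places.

p̂ = 1326/2013 = 0.65872; z = 1.960, so z² = 3.841600.
Denominator 1 + z²/n = 1 + 3.841600/2013 = 1.001908.
Center = (0.65872 + 0.000954)/1.001908 = 0.65842.
Radicand: p̂(1−p̂)/n + z²/(4n²) = 0.000111678 + 0.000000237 = 0.000111915.
Half-width = z·√(radicand)/denom = 1.960·0.010579/1.001908 = 0.02070.
CI: 0.65842 ± 0.02070 = (0.6377, 0.6791).

(0.6377, 0.6791)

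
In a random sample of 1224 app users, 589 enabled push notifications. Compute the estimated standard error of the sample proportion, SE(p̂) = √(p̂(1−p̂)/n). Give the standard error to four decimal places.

SE = 0.0143

Sample proportion p̂ = 589/1224 = 0.48121.
p̂(1−p̂) = 0.249647.
SE = √(0.249647/1224) = √0.000203960 = 0.0143.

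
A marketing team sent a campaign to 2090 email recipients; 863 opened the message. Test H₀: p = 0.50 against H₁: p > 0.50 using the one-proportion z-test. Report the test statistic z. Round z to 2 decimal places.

z = -7.96

The sample proportion is 863/2090 = 0.41292.
SE₀ = √(0.50·0.50/2090) = 0.010937.
z = (0.41292 − 0.50)/0.010937 = -0.08708/0.010937 = -7.96.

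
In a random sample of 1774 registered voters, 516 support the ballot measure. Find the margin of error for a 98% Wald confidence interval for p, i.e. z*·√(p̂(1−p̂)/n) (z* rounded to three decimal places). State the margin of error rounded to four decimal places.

Sample proportion p̂ = 516/1774 = 0.29087.
SE = √(p̂(1−p̂)/n) = √(0.206264/1774) = 0.010783.
For 98% confidence, z* = 2.326.
ME = 2.326·0.010783 = 0.0251.

ME = 0.0251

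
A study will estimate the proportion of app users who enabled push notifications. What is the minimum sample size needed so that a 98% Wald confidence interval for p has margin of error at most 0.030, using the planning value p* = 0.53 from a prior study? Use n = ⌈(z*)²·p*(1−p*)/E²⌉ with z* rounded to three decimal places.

n = 1498

The 98% critical value is z* = 2.326.
p*(1−p*) = 0.53·0.47 = 0.2491.
(z*)²·p*(1−p*)/E² = 5.410276·0.2491/0.000900 = 1497.444.
⌈1497.444⌉ = 1498.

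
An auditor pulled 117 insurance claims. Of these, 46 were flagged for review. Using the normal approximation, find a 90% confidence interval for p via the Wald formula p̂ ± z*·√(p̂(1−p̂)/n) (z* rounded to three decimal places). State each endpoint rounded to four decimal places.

The sample proportion is 46/117 = 0.39316.
SE = √(p̂(1−p̂)/n) = √(0.238586/117) = 0.045157.
z* = 1.645 at the 90% level.
Margin = 1.645·0.045157 = 0.07428.
CI: 0.39316 ± 0.07428 = (0.3189, 0.4674).

(0.3189, 0.4674)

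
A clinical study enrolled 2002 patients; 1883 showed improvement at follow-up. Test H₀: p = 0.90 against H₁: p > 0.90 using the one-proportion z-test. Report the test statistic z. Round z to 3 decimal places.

z = 6.049

p̂ = 1883/2002 = 0.94056.
Null standard error: √(0.90·0.10/2002) = √0.000044955 = 0.006705.
Test statistic: z = 0.04056/0.006705 = 6.049.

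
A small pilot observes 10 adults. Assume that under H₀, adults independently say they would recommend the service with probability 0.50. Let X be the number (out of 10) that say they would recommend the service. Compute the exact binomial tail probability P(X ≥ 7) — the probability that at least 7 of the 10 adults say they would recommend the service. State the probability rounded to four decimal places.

P = 0.1719

X is binomial with n = 10 and p = 0.50.
P(X ≥ 7) = C(10,7)·0.50^7·0.50^3 + C(10,8)·0.50^8·0.50^2 + C(10,9)·0.50^9·0.50^1 + C(10,10)·0.50^10·0.50^0.
= 0.117188 + 0.043945 + 0.009766 + 0.000977 = 0.1719.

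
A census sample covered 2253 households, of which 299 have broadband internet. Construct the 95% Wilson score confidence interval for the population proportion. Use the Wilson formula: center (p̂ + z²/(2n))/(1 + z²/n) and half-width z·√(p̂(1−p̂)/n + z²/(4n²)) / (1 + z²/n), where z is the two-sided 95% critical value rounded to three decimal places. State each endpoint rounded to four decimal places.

p̂ = 299/2253 = 0.13271; z = 1.960, so z² = 3.841600.
1 + z²/n = 1.001705.
Adjusted center: (0.13271 + z²/(2n))/1.001705 = 0.13334.
Radicand: p̂(1−p̂)/n + z²/(4n²) = 0.000051087 + 0.000000189 = 0.000051276.
Half-width = z·√(radicand)/denom = 1.960·0.007161/1.001705 = 0.01401.
CI: 0.13334 ± 0.01401 = (0.1193, 0.1473).

(0.1193, 0.1473)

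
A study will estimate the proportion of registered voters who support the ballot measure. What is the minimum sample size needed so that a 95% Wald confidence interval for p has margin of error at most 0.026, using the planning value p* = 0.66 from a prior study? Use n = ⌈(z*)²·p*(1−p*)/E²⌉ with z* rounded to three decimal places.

z* = 1.960 at the 95% level.
p*(1−p*) = 0.2244.
Required n before rounding: 3.841600 × 0.2244 / 0.026² = 1275.229.
Rounding up, n = 1276.

n = 1276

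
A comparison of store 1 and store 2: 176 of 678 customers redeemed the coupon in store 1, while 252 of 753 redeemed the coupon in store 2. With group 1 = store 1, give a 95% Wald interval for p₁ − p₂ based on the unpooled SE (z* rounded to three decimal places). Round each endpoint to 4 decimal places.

(-0.1222, -0.0279)

p̂₁ = 176/678 = 0.25959, p̂₂ = 252/753 = 0.33466; p̂₁ − p̂₂ = -0.07507.
Unpooled SE = √(p̂₁(1−p̂₁)/n₁ + p̂₂(1−p̂₂)/n₂) = √(0.000283483 + 0.000295701) = 0.024066.
z* = 1.960 at the 95% level. Margin of error = 0.04717.
Interval: -0.07507 ± 0.04717 → (-0.1222, -0.0279).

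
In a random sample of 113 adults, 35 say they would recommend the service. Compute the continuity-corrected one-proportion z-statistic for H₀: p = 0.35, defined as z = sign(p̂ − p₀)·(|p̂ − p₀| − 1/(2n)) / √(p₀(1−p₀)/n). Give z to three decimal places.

z = -0.799

Sample proportion p̂ = 35/113 = 0.30973. p̂ − p₀ = -0.040265.
1/(2n) = 0.004425.
Corrected numerator: |-0.040265| − 0.004425 = 0.035840.
SE₀ = √(0.35·0.65/113) = 0.044870.
z = −0.035840/0.044870 = -0.799.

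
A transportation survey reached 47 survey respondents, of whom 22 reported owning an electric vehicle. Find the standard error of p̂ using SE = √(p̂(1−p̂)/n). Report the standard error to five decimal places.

SE = 0.07278

Sample proportion p̂ = 22/47 = 0.46809.
p̂(1−p̂) = 0.46809·0.53191 = 0.248982.
Dividing by n and taking the root: √0.005297489 = 0.07278.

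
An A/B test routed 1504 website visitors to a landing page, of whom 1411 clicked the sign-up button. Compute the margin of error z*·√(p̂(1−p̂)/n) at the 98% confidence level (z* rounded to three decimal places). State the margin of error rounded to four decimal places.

Sample proportion p̂ = 1411/1504 = 0.93816.
Standard error of p̂: √(0.058012/1504) = √0.000038571 = 0.006211.
For 98% confidence, z* = 2.326.
Margin of error = z*·SE = 2.326 × 0.006211 = 0.0144.

ME = 0.0144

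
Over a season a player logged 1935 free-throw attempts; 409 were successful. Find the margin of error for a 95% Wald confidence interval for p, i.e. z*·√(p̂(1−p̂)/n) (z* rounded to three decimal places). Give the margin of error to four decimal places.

The sample proportion is 409/1935 = 0.21137.
SE(p̂) = √(0.21137·0.78863/1935) = 0.009281.
The 95% critical value is z* = 1.960.
So ME = 0.0182.

ME = 0.0182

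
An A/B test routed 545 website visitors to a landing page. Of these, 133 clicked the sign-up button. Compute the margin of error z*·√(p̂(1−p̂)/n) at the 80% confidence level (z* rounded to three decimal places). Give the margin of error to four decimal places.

ME = 0.0236

The sample proportion is 133/545 = 0.24404.
SE = √(p̂(1−p̂)/n) = √(0.184483/545) = 0.018398.
z* = 1.282 at the 80% level.
Margin of error = z*·SE = 1.282 × 0.018398 = 0.0236.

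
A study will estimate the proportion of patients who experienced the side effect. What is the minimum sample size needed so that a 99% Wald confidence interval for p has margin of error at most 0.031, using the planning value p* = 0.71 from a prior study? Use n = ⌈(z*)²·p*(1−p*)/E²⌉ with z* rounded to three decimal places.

n = 1422

z* = 2.576 at the 99% level.
p*(1−p*) = 0.71·0.29 = 0.2059.
Required n before rounding: 6.635776 × 0.2059 / 0.031² = 1421.755.
⌈1421.755⌉ = 1422.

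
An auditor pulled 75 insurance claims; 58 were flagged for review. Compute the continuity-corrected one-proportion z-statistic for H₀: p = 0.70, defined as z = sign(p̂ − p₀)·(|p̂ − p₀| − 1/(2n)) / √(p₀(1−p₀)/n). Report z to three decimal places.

The sample proportion is 58/75 = 0.77333. p̂ − p₀ = 0.073333.
Continuity correction 1/(2n) = 1/150 = 0.006667.
Corrected numerator: |0.073333| − 0.006667 = 0.066666.
Under H₀, SE = √(p₀(1−p₀)/n) = √(0.70·0.30/75) = √0.002800000 = 0.052915.
z = (+)0.066666/0.052915 = 1.260.

z = 1.260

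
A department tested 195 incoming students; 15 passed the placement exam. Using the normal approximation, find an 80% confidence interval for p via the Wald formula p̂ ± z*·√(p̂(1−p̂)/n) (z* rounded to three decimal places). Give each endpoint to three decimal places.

(0.052, 0.101)

p̂ = 15/195 = 0.07692.
SE(p̂) = √(0.07692·0.92308/195) = 0.019082.
For 80% confidence, z* = 1.282.
Margin of error: 1.282 × 0.019082 = 0.02446.
CI: 0.07692 ± 0.02446 = (0.052, 0.101).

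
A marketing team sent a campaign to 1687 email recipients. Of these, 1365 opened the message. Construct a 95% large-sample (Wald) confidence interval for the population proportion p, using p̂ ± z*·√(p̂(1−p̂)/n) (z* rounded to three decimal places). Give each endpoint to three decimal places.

(0.790, 0.828)

p̂ = 1365/1687 = 0.80913.
Standard error of p̂: √(0.154439/1687) = √0.000091547 = 0.009568.
For 95% confidence, z* = 1.960.
Margin = 1.960·0.009568 = 0.01875.
So the interval runs from 0.790 to 0.828.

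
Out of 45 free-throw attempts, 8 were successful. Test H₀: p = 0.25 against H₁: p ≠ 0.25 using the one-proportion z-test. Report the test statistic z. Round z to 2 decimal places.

z = -1.12

Sample proportion p̂ = 8/45 = 0.17778.
Under H₀, SE = √(p₀(1−p₀)/n) = √(0.25·0.75/45) = √0.004166667 = 0.064550.
Test statistic: z = -0.07222/0.064550 = -1.12.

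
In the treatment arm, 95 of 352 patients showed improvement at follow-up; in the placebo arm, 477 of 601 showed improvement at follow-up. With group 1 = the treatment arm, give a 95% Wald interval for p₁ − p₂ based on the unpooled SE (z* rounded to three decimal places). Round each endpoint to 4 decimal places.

p̂₁ = 95/352 = 0.26989, p̂₂ = 477/601 = 0.79368; p̂₁ − p̂₂ = -0.52379.
Unpooled SE = √(p̂₁(1−p̂₁)/n₁ + p̂₂(1−p̂₂)/n₂) = √(0.000559795 + 0.000272469) = 0.028849.
For 95% confidence, z* = 1.960. Margin of error = 0.05654.
Interval: -0.52379 ± 0.05654 → (-0.5803, -0.4672).

(-0.5803, -0.4672)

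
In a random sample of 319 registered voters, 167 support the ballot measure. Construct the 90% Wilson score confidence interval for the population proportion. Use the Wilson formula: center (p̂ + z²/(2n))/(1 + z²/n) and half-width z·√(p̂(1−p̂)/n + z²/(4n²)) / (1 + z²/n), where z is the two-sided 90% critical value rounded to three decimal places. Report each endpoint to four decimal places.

(0.4775, 0.5691)

p̂ = 167/319 = 0.52351; z = 1.645, so z² = 2.706025.
Denominator 1 + z²/n = 1 + 2.706025/319 = 1.008483.
Center = (0.52351 + 0.004241)/1.008483 = 0.52331.
Radicand: p̂(1−p̂)/n + z²/(4n²) = 0.000781966 + 0.000006648 = 0.000788614.
Half-width = 1.645·√0.000788614/1.008483 = 0.04581.
CI: 0.52331 ± 0.04581 = (0.4775, 0.5691).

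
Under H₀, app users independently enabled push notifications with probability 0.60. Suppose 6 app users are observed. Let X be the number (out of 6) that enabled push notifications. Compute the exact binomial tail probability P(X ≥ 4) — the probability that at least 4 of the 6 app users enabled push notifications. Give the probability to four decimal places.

X is binomial with n = 6 and p = 0.60.
P(X ≥ 4) = C(6,4)·0.60^4·0.40^2 + C(6,5)·0.60^5·0.40^1 + C(6,6)·0.60^6·0.40^0.
= 0.311040 + 0.186624 + 0.046656 = 0.5443.

P = 0.5443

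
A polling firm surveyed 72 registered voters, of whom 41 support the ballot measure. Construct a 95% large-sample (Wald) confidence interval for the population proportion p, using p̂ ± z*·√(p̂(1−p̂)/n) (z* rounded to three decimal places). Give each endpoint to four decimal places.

(0.4551, 0.6838)

The sample proportion is 41/72 = 0.56944.
SE = √(p̂(1−p̂)/n) = √(0.245177/72) = 0.058354.
z* = 1.960 at the 95% level.
Margin = 1.960·0.058354 = 0.11437.
Interval: 0.56944 ± 0.11437 → (0.4551, 0.6838).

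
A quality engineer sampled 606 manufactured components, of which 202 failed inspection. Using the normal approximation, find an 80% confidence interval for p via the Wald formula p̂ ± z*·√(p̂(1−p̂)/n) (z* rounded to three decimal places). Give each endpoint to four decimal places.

(0.3088, 0.3579)

With x = 202 successes in n = 606, p̂ = 0.33333.
Standard error of p̂: √(0.222222/606) = √0.000366703 = 0.019149.
z* = 1.282 at the 80% level.
Margin = 1.282·0.019149 = 0.02455.
So the interval runs from 0.3088 to 0.3579.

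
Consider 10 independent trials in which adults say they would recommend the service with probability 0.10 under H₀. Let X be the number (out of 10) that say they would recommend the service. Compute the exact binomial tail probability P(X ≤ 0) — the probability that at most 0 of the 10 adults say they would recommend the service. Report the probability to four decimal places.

P = 0.3487

X is binomial with n = 10 and p = 0.10.
P(X ≤ 0) = C(10,0)·0.10^0·0.90^10.
= 0.348678 = 0.3487.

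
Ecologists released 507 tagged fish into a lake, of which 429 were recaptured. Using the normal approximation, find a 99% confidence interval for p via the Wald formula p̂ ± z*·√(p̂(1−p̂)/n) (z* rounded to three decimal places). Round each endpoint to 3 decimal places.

(0.805, 0.887)

Sample proportion p̂ = 429/507 = 0.84615.
SE(p̂) = √(0.84615·0.15385/507) = 0.016024.
For 99% confidence, z* = 2.576.
Margin = 2.576·0.016024 = 0.04128.
So the interval runs from 0.805 to 0.887.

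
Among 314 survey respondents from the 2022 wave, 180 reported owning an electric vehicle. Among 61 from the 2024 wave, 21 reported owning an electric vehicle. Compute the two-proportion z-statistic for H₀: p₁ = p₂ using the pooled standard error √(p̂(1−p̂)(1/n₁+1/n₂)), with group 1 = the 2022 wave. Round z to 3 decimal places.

Sample proportions: p̂₁ = 180/314 = 0.57325 and p̂₂ = 21/61 = 0.34426.
Pooling: p̂ = 201/375 = 0.53600.
SE = √[p̂(1−p̂)(1/n₁+1/n₂)] = √[0.53600·0.46400·(1/314+1/61)] ≈ 0.069779.
z = 0.22899/0.069779 = 3.282.

z = 3.282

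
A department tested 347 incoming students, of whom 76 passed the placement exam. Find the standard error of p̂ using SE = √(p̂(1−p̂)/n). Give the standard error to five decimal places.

SE = 0.02220

Sample proportion p̂ = 76/347 = 0.21902.
p̂(1−p̂) = 0.171050.
SE = √(0.171050/347) = 0.02220.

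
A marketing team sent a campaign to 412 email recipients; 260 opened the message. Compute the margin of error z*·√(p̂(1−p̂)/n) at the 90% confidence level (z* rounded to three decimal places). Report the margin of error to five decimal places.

ME = 0.03910

The sample proportion is 260/412 = 0.63107.
Standard error of p̂: √(0.232821/412) = √0.000565100 = 0.023772.
z* = 1.645 at the 90% level.
So ME = 0.03910.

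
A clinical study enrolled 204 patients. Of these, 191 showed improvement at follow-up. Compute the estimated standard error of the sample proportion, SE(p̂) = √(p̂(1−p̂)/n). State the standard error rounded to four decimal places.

p̂ = 191/204 = 0.93627.
p̂(1−p̂) = 0.059668.
SE = √(0.059668/204) = √0.000292490 = 0.0171.

SE = 0.0171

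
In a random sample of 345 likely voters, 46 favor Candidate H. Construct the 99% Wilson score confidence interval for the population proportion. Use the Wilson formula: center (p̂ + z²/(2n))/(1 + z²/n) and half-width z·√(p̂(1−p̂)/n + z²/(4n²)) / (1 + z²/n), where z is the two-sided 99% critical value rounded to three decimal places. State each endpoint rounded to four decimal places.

(0.0930, 0.1875)

Here p̂ = 46/345 = 0.13333 and z = 2.576 (z² = 6.635776).
Denominator 1 + z²/n = 1 + 6.635776/345 = 1.019234.
Center = (0.13333 + 0.009617)/1.019234 = 0.14025.
Radicand: p̂(1−p̂)/n + z²/(4n²) = 0.000334944 + 0.000013938 = 0.000348882.
Half-width = z·√(radicand)/denom = 2.576·0.018678/1.019234 = 0.04721.
Interval: 0.14025 ± 0.04721 → (0.0930, 0.1875).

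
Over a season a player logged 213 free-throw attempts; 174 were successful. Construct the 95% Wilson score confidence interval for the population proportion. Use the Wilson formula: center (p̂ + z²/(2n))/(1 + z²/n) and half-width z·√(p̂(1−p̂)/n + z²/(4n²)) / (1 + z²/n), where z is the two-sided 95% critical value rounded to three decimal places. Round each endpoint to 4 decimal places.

p̂ = 174/213 = 0.81690; z = 1.960, so z² = 3.841600.
Denominator 1 + z²/n = 1 + 3.841600/213 = 1.018036.
Center = (0.81690 + 0.009018)/1.018036 = 0.81129.
Radicand: p̂(1−p̂)/n + z²/(4n²) = 0.000702223 + 0.000021169 = 0.000723392.
Half-width = 1.960·√0.000723392/1.018036 = 0.05178.
CI: 0.81129 ± 0.05178 = (0.7595, 0.8631).

(0.7595, 0.8631)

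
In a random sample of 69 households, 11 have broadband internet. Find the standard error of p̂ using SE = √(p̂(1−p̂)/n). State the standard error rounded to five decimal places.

The sample proportion is 11/69 = 0.15942.
p̂(1−p̂) = 0.134005.
SE = √(0.134005/69) = √0.001942101 = 0.04407.

SE = 0.04407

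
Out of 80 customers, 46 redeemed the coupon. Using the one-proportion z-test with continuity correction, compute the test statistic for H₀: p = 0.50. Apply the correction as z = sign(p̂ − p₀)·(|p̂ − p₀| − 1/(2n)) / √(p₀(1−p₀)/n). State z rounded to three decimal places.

z = 1.230

With x = 46 successes in n = 80, p̂ = 0.57500. p̂ − p₀ = 0.075000.
Continuity correction 1/(2n) = 1/160 = 0.006250.
Corrected numerator: |0.075000| − 0.006250 = 0.068750.
SE₀ = √(0.50·0.50/80) = 0.055902.
z = (+)0.068750/0.055902 = 1.230.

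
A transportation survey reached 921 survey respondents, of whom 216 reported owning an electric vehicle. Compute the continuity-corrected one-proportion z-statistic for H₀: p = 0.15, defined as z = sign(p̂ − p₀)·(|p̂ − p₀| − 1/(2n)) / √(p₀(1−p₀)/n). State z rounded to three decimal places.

p̂ = 216/921 = 0.23453. p̂ − p₀ = 0.084528.
1/(2n) = 0.000543.
Corrected numerator: |0.084528| − 0.000543 = 0.083985.
SE₀ = √(0.15·0.85/921) = 0.011766.
z = +0.083985/0.011766 = 7.138.

z = 7.138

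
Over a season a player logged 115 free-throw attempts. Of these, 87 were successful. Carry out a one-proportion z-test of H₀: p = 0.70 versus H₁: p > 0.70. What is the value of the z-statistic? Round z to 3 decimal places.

z = 1.323

With x = 87 successes in n = 115, p̂ = 0.75652.
SE₀ = √(0.70·0.30/115) = 0.042733.
z = (0.75652 − 0.70)/0.042733 = 0.05652/0.042733 = 1.323.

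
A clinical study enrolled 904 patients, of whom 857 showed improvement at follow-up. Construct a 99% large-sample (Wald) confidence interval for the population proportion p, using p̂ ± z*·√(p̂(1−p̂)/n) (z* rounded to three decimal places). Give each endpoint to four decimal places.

Sample proportion p̂ = 857/904 = 0.94801.
SE = √(p̂(1−p̂)/n) = √(0.049288/904) = 0.007384.
For 99% confidence, z* = 2.576.
Margin of error: 2.576 × 0.007384 = 0.01902.
CI: 0.94801 ± 0.01902 = (0.9290, 0.9670).

(0.9290, 0.9670)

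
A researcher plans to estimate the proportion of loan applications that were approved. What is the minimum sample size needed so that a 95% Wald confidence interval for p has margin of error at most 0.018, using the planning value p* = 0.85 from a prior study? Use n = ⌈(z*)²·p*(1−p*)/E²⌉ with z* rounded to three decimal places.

The 95% critical value is z* = 1.960.
p*(1−p*) = 0.85·0.15 = 0.1275.
Required n before rounding: 3.841600 × 0.1275 / 0.018² = 1511.741.
⌈1511.741⌉ = 1512.

n = 1512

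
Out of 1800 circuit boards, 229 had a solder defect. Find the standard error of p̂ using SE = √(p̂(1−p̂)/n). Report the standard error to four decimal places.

The sample proportion is 229/1800 = 0.12722.
p̂(1−p̂) = 0.12722·0.87278 = 0.111035.
SE = √(0.111035/1800) = 0.0079.

SE = 0.0079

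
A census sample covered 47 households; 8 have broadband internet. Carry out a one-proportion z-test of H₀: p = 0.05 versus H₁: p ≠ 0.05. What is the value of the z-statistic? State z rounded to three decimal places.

z = 3.781

With x = 8 successes in n = 47, p̂ = 0.17021.
Under H₀, SE = √(p₀(1−p₀)/n) = √(0.05·0.95/47) = √0.001010638 = 0.031791.
z = (0.17021 − 0.05)/0.031791 = 0.12021/0.031791 = 3.781.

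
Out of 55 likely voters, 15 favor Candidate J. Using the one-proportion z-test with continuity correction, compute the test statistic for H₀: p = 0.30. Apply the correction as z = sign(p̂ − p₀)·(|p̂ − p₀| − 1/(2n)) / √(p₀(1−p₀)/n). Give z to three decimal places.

p̂ = 15/55 = 0.27273. p̂ − p₀ = -0.027273.
1/(2n) = 0.009091.
Corrected numerator: |-0.027273| − 0.009091 = 0.018182.
SE₀ = √(0.30·0.70/55) = 0.061791.
z = (−)0.018182/0.061791 = -0.294.

z = -0.294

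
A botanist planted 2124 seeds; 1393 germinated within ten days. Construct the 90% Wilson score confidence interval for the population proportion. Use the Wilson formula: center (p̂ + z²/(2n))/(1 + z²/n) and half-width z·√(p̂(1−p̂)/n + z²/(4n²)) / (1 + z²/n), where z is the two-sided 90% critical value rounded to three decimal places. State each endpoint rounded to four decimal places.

Here p̂ = 1393/2124 = 0.65584 and z = 1.645 (z² = 2.706025).
Denominator 1 + z²/n = 1 + 2.706025/2124 = 1.001274.
Center = (0.65584 + 0.000637)/1.001274 = 0.65564.
Radicand: p̂(1−p̂)/n + z²/(4n²) = 0.000106269 + 0.000000150 = 0.000106419.
Half-width = 1.645·√0.000106419/1.001274 = 0.01695.
CI: 0.65564 ± 0.01695 = (0.6387, 0.6726).

(0.6387, 0.6726)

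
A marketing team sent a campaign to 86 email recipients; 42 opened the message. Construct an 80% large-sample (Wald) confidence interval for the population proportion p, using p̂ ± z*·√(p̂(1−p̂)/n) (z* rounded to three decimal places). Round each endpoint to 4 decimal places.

Sample proportion p̂ = 42/86 = 0.48837.
Standard error of p̂: √(0.249865/86) = √0.002905405 = 0.053902.
For 80% confidence, z* = 1.282.
Margin of error: 1.282 × 0.053902 = 0.06910.
So the interval runs from 0.4193 to 0.5575.

(0.4193, 0.5575)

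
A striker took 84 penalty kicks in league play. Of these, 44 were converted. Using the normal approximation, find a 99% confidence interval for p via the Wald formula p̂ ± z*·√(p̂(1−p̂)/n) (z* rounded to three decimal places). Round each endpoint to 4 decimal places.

(0.3834, 0.6642)

Sample proportion p̂ = 44/84 = 0.52381.
SE(p̂) = √(0.52381·0.47619/84) = 0.054493.
The 99% critical value is z* = 2.576.
Margin = 2.576·0.054493 = 0.14037.
So the interval runs from 0.3834 to 0.6642.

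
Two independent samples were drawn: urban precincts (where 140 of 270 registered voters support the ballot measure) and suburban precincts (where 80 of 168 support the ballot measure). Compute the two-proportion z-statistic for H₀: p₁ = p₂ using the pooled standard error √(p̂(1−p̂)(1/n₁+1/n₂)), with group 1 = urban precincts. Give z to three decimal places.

p̂₁ = 140/270 = 0.51852, p̂₂ = 80/168 = 0.47619.
Pooled p̂ = (140+80)/(270+168) = 220/438 = 0.50228.
SE = √[p̂(1−p̂)(1/n₁+1/n₂)] = √[0.50228·0.49772·(1/270+1/168)] ≈ 0.049132.
z = (p̂₁ − p̂₂)/SE = (0.51852 − 0.47619)/0.049132 = 0.04233/0.049132 = 0.862.

z = 0.862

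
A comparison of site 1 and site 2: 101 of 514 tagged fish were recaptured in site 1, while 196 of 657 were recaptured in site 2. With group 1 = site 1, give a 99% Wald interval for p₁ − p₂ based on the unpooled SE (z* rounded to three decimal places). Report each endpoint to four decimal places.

(-0.1663, -0.0374)

p̂₁ = 101/514 = 0.19650, p̂₂ = 196/657 = 0.29833; p̂₁ − p̂₂ = -0.10183.
Unpooled SE = √(p̂₁(1−p̂₁)/n₁ + p̂₂(1−p̂₂)/n₂) = √(0.000307172 + 0.000318611) = 0.025016.
For 99% confidence, z* = 2.576. Margin = 2.576·0.025016 = 0.06444.
Interval: -0.10183 ± 0.06444 → (-0.1663, -0.0374).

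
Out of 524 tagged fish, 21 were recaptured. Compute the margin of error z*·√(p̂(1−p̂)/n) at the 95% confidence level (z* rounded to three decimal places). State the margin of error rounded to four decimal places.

ME = 0.0168

With x = 21 successes in n = 524, p̂ = 0.04008.
Standard error of p̂: √(0.038470/524) = √0.000073416 = 0.008568.
z* = 1.960 at the 95% level.
So ME = 0.0168.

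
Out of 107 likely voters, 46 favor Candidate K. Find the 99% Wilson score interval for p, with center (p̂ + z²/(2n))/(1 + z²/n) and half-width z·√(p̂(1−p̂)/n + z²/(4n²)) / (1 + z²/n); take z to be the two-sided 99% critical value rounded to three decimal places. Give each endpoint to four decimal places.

(0.3143, 0.5537)

Here p̂ = 46/107 = 0.42991 and z = 2.576 (z² = 6.635776).
1 + z²/n = 1.062017.
Center = (0.42991 + 0.031008)/1.062017 = 0.43400.
Radicand: p̂(1−p̂)/n + z²/(4n²) = 0.002290532 + 0.000144899 = 0.002435431.
Half-width = z·√(radicand)/denom = 2.576·0.049350/1.062017 = 0.11970.
CI: 0.43400 ± 0.11970 = (0.3143, 0.5537).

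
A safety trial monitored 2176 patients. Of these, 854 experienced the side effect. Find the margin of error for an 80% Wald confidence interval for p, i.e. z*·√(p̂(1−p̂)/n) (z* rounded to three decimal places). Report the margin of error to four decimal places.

The sample proportion is 854/2176 = 0.39246.
SE = √(p̂(1−p̂)/n) = √(0.238436/2176) = 0.010468.
The 80% critical value is z* = 1.282.
ME = 1.282·0.010468 = 0.0134.

ME = 0.0134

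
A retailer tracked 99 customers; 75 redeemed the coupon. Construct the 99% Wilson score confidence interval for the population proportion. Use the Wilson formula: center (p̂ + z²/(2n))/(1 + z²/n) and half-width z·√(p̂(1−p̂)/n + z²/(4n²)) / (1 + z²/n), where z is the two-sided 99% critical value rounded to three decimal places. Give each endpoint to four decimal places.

(0.6328, 0.8500)

Here p̂ = 75/99 = 0.75758 and z = 2.576 (z² = 6.635776).
Denominator 1 + z²/n = 1 + 6.635776/99 = 1.067028.
Adjusted center: (0.75758 + z²/(2n))/1.067028 = 0.74140.
Radicand: p̂(1−p̂)/n + z²/(4n²) = 0.001855098 + 0.000169263 = 0.002024361.
Half-width = 2.576·√0.002024361/1.067028 = 0.10862.
So the interval runs from 0.6328 to 0.8500.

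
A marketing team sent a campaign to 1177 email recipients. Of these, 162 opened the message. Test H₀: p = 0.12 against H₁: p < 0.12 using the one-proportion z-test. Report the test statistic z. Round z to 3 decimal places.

The sample proportion is 162/1177 = 0.13764.
Null standard error: √(0.12·0.88/1177) = √0.000089720 = 0.009472.
z = (0.13764 − 0.12)/0.009472 = 0.01764/0.009472 = 1.862.

z = 1.862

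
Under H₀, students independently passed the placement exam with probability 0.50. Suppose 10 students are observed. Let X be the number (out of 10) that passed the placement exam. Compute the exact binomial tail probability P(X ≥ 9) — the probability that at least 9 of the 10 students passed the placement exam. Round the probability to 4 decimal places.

P = 0.0107

X ~ Binomial(n=10, p=0.50).
P(X ≥ 9) = C(10,9)·0.50^9·0.50^1 + C(10,10)·0.50^10·0.50^0.
= 0.009766 + 0.000977 = 0.0107.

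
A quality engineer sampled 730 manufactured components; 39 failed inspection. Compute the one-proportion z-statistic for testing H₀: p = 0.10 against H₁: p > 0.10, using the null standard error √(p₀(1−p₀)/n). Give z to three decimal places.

z = -4.195

With x = 39 successes in n = 730, p̂ = 0.05342.
Under H₀, SE = √(p₀(1−p₀)/n) = √(0.10·0.90/730) = √0.000123288 = 0.011103.
Test statistic: z = -0.04658/0.011103 = -4.195.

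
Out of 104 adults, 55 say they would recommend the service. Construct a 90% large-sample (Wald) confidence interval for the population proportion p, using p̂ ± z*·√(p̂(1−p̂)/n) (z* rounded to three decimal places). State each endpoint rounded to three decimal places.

Sample proportion p̂ = 55/104 = 0.52885.
SE(p̂) = √(0.52885·0.47115/104) = 0.048947.
The 90% critical value is z* = 1.645.
Margin of error: 1.645 × 0.048947 = 0.08052.
Interval: 0.52885 ± 0.08052 → (0.448, 0.609).

(0.448, 0.609)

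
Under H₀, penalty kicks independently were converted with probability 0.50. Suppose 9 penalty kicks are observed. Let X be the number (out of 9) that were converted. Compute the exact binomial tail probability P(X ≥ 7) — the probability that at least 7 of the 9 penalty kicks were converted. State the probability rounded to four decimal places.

P = 0.0898

X is binomial with n = 9 and p = 0.50.
P(X ≥ 7) = C(9,7)·0.50^7·0.50^2 + C(9,8)·0.50^8·0.50^1 + C(9,9)·0.50^9·0.50^0.
= 0.070312 + 0.017578 + 0.001953 = 0.0898.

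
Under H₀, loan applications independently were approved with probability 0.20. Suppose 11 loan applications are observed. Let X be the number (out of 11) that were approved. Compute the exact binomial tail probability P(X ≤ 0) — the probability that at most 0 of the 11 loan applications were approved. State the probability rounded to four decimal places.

P = 0.0859

X is binomial with n = 11 and p = 0.20.
P(X ≤ 0) = C(11,0)·0.20^0·0.80^11.
= 0.085899 = 0.0859.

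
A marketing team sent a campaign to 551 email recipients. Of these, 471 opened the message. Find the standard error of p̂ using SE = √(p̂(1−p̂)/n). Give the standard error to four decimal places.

SE = 0.0150

p̂ = 471/551 = 0.85481.
p̂(1−p̂) = 0.124110.
SE = √(0.124110/551) = 0.0150.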